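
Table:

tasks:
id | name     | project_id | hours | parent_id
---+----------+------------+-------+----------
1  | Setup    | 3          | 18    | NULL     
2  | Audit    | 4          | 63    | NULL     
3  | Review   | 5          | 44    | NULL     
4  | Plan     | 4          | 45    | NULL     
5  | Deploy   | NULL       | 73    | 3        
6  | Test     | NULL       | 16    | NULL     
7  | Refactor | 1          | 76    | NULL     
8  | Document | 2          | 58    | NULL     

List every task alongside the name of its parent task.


This is a self-join: tasks is joined to a second copy of itself, matching each row's parent_id to another row's id. Use LEFT JOIN so rows with parent_id=NULL are kept.
  - task 1 (Setup): parent_id=NULL -> NULL
  - task 2 (Audit): parent_id=NULL -> NULL
  - task 3 (Review): parent_id=NULL -> NULL
  - task 4 (Plan): parent_id=NULL -> NULL
  - task 5 (Deploy): parent_id=3 -> Review
  - task 6 (Test): parent_id=NULL -> NULL
  - task 7 (Refactor): parent_id=NULL -> NULL
  - task 8 (Document): parent_id=NULL -> NULL

SQL:
SELECT a.name AS item, b.name AS parent
FROM tasks a
LEFT JOIN tasks b ON a.parent_id = b.id

Result:
item     | parent
---------+-------
Setup    | NULL  
Audit    | NULL  
Review   | NULL  
Plan     | NULL  
Deploy   | Review
Test     | NULL  
Refactor | NULL  
Document | NULL  


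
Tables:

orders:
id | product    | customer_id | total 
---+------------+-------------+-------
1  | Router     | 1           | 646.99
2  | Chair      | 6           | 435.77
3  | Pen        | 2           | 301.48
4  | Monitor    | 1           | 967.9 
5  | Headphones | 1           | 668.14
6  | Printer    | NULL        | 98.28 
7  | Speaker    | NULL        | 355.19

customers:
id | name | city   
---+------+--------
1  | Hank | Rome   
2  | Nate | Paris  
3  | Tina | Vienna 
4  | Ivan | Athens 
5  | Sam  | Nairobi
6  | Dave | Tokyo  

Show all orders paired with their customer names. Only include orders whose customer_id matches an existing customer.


INNER JOIN keeps only orders rows whose customer_id matches an id in customers. Walk through each order:
  - order 1 (Router): customer_id=1 -> matches Hank
  - order 2 (Chair): customer_id=6 -> matches Dave
  - order 3 (Pen): customer_id=2 -> matches Nate
  - order 4 (Monitor): customer_id=1 -> matches Hank
  - order 5 (Headphones): customer_id=1 -> matches Hank
  - order 6 (Printer): customer_id=NULL, no match -> dropped
  - order 7 (Speaker): customer_id=NULL, no match -> dropped
So 2 of 7 rows are dropped.

SQL:
SELECT a.product, b.name AS customer
FROM orders a
INNER JOIN customers b ON a.customer_id = b.id

Result:
product    | customer
-----------+---------
Router     | Hank    
Chair      | Dave    
Pen        | Nate    
Monitor    | Hank    
Headphones | Hank    


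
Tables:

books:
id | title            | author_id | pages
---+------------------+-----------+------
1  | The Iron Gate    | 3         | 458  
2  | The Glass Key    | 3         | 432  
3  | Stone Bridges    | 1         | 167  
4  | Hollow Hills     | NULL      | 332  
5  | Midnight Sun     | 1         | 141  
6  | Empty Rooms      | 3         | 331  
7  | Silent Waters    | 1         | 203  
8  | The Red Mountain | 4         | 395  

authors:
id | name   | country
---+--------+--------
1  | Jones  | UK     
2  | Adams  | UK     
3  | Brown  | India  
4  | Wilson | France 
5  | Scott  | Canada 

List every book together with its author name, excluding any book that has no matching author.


INNER JOIN keeps only books rows whose author_id matches an id in authors. Walk through each book:
  - book 1 (The Iron Gate): author_id=3 -> matches Brown
  - book 2 (The Glass Key): author_id=3 -> matches Brown
  - book 3 (Stone Bridges): author_id=1 -> matches Jones
  - book 4 (Hollow Hills): author_id=NULL, no match -> dropped
  - book 5 (Midnight Sun): author_id=1 -> matches Jones
  - book 6 (Empty Rooms): author_id=3 -> matches Brown
  - book 7 (Silent Waters): author_id=1 -> matches Jones
  - book 8 (The Red Mountain): author_id=4 -> matches Wilson
So 1 of 8 rows is dropped.

SQL:
SELECT a.title, b.name AS author
FROM books a
INNER JOIN authors b ON a.author_id = b.id

Result:
title            | author
-----------------+-------
The Iron Gate    | Brown 
The Glass Key    | Brown 
Stone Bridges    | Jones 
Midnight Sun     | Jones 
Empty Rooms      | Brown 
Silent Waters    | Jones 
The Red Mountain | Wilson


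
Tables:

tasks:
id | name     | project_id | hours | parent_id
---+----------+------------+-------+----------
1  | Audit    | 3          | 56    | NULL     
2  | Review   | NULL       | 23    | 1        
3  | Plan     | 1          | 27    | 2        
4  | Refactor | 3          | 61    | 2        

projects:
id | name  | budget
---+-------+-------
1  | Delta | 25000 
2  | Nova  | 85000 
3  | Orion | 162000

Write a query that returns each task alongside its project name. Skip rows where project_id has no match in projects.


INNER JOIN keeps only tasks rows whose project_id matches an id in projects. Walk through each task:
  - task 1 (Audit): project_id=3 -> matches Orion
  - task 2 (Review): project_id=NULL, no match -> dropped
  - task 3 (Plan): project_id=1 -> matches Delta
  - task 4 (Refactor): project_id=3 -> matches Orion
So 1 of 4 rows is dropped.

SQL:
SELECT a.name, b.name AS project
FROM tasks a
INNER JOIN projects b ON a.project_id = b.id

Result:
name     | project
---------+--------
Audit    | Orion  
Plan     | Delta  
Refactor | Orion  


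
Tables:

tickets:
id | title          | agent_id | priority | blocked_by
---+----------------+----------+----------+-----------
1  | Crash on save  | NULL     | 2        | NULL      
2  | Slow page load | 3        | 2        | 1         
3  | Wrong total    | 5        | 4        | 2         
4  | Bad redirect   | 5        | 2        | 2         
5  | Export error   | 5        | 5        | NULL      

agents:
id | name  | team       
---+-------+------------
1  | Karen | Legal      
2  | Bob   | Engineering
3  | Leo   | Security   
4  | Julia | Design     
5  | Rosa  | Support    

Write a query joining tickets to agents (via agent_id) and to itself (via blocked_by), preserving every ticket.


Two LEFT JOINs from the same base table tickets: one to agents via agent_id, one to tickets itself via blocked_by. Both are LEFT so every ticket is preserved.
Match against agents:
  - ticket 1 (Crash on save): agent_id=NULL, no match -> kept with NULL
  - ticket 2 (Slow page load): agent_id=3 -> matches Leo
  - ticket 3 (Wrong total): agent_id=5 -> matches Rosa
  - ticket 4 (Bad redirect): agent_id=5 -> matches Rosa
  - ticket 5 (Export error): agent_id=5 -> matches Rosa
Match against tickets (self):
  - ticket 1 (Crash on save): blocked_by=NULL -> NULL
  - ticket 2 (Slow page load): blocked_by=1 -> Crash on save
  - ticket 3 (Wrong total): blocked_by=2 -> Slow page load
  - ticket 4 (Bad redirect): blocked_by=2 -> Slow page load
  - ticket 5 (Export error): blocked_by=NULL -> NULL

SQL:
SELECT a.title, b.name AS agent, c.title AS blocked_by
FROM tickets a
LEFT JOIN agents b ON a.agent_id = b.id
LEFT JOIN tickets c ON a.blocked_by = c.id

Result:
title          | agent | blocked_by    
---------------+-------+---------------
Crash on save  | NULL  | NULL          
Slow page load | Leo   | Crash on save 
Wrong total    | Rosa  | Slow page load
Bad redirect   | Rosa  | Slow page load
Export error   | Rosa  | NULL          


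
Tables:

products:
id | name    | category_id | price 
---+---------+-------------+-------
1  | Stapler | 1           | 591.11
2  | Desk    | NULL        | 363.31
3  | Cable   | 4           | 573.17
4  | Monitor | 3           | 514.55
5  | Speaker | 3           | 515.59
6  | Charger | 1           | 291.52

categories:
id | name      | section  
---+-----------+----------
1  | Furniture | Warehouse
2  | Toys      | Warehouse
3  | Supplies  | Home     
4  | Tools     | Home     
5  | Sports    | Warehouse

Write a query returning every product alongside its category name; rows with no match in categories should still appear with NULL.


LEFT JOIN keeps every row from products (the left table); where category_id has no match in categories, the category columns become NULL. Walk through each product:
  - product 1 (Stapler): category_id=1 -> matches Furniture
  - product 2 (Desk): category_id=NULL, no match -> kept with NULL
  - product 3 (Cable): category_id=4 -> matches Tools
  - product 4 (Monitor): category_id=3 -> matches Supplies
  - product 5 (Speaker): category_id=3 -> matches Supplies
  - product 6 (Charger): category_id=1 -> matches Furniture
All 6 rows appear; 1 has NULL category.

SQL:
SELECT a.name, b.name AS category
FROM products a
LEFT JOIN categories b ON a.category_id = b.id

Result:
name    | category 
--------+----------
Stapler | Furniture
Desk    | NULL     
Cable   | Tools    
Monitor | Supplies 
Speaker | Supplies 
Charger | Furniture


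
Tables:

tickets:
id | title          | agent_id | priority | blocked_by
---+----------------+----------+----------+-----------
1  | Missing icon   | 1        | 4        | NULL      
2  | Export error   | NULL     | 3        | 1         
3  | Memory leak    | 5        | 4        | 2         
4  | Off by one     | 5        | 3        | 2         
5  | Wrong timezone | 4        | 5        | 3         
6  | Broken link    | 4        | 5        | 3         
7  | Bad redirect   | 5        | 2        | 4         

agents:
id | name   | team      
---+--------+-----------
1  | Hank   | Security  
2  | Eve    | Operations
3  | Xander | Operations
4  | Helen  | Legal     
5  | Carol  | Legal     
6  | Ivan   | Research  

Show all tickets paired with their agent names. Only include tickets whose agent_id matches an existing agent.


INNER JOIN keeps only tickets rows whose agent_id matches an id in agents. Walk through each ticket:
  - ticket 1 (Missing icon): agent_id=1 -> matches Hank
  - ticket 2 (Export error): agent_id=NULL, no match -> dropped
  - ticket 3 (Memory leak): agent_id=5 -> matches Carol
  - ticket 4 (Off by one): agent_id=5 -> matches Carol
  - ticket 5 (Wrong timezone): agent_id=4 -> matches Helen
  - ticket 6 (Broken link): agent_id=4 -> matches Helen
  - ticket 7 (Bad redirect): agent_id=5 -> matches Carol
So 1 of 7 rows is dropped.

SQL:
SELECT a.title, b.name AS agent
FROM tickets a
INNER JOIN agents b ON a.agent_id = b.id

Result:
title          | agent
---------------+------
Missing icon   | Hank 
Memory leak    | Carol
Off by one     | Carol
Wrong timezone | Helen
Broken link    | Helen
Bad redirect   | Carol


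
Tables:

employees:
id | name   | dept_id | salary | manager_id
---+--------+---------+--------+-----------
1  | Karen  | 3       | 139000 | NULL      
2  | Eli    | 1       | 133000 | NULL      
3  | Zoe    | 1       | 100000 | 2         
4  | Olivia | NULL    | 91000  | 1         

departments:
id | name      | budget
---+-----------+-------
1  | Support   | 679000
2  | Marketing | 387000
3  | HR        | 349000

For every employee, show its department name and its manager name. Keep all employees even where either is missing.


Two LEFT JOINs from the same base table employees: one to departments via dept_id, one to employees itself via manager_id. Both are LEFT so every employee is preserved.
Match against departments:
  - employee 1 (Karen): dept_id=3 -> matches HR
  - employee 2 (Eli): dept_id=1 -> matches Support
  - employee 3 (Zoe): dept_id=1 -> matches Support
  - employee 4 (Olivia): dept_id=NULL, no match -> kept with NULL
Match against employees (self):
  - employee 1 (Karen): manager_id=NULL -> NULL
  - employee 2 (Eli): manager_id=NULL -> NULL
  - employee 3 (Zoe): manager_id=2 -> Eli
  - employee 4 (Olivia): manager_id=1 -> Karen

SQL:
SELECT a.name, b.name AS department, c.name AS manager
FROM employees a
LEFT JOIN departments b ON a.dept_id = b.id
LEFT JOIN employees c ON a.manager_id = c.id

Result:
name   | department | manager
-------+------------+--------
Karen  | HR         | NULL   
Eli    | Support    | NULL   
Zoe    | Support    | Eli    
Olivia | NULL       | Karen  


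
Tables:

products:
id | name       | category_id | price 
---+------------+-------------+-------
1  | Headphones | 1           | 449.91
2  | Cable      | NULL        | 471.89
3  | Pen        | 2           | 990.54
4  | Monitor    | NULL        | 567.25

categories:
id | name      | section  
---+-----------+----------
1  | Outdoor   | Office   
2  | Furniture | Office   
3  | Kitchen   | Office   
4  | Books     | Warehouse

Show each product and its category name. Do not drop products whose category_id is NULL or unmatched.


LEFT JOIN keeps every row from products (the left table); where category_id has no match in categories, the category columns become NULL. Walk through each product:
  - product 1 (Headphones): category_id=1 -> matches Outdoor
  - product 2 (Cable): category_id=NULL, no match -> kept with NULL
  - product 3 (Pen): category_id=2 -> matches Furniture
  - product 4 (Monitor): category_id=NULL, no match -> kept with NULL
All 4 rows appear; 2 have NULL category.

SQL:
SELECT a.name, b.name AS category
FROM products a
LEFT JOIN categories b ON a.category_id = b.id

Result:
name       | category 
-----------+----------
Headphones | Outdoor  
Cable      | NULL     
Pen        | Furniture
Monitor    | NULL     


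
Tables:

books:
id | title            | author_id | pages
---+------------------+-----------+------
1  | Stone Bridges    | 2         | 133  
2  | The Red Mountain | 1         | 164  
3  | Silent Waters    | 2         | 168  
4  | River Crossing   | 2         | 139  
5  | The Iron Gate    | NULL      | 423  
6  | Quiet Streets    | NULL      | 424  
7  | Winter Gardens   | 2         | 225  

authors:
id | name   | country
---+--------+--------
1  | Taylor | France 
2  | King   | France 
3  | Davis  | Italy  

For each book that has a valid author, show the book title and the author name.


INNER JOIN keeps only books rows whose author_id matches an id in authors. Walk through each book:
  - book 1 (Stone Bridges): author_id=2 -> matches King
  - book 2 (The Red Mountain): author_id=1 -> matches Taylor
  - book 3 (Silent Waters): author_id=2 -> matches King
  - book 4 (River Crossing): author_id=2 -> matches King
  - book 5 (The Iron Gate): author_id=NULL, no match -> dropped
  - book 6 (Quiet Streets): author_id=NULL, no match -> dropped
  - book 7 (Winter Gardens): author_id=2 -> matches King
So 2 of 7 rows are dropped.

SQL:
SELECT a.title, b.name AS author
FROM books a
INNER JOIN authors b ON a.author_id = b.id

Result:
title            | author
-----------------+-------
Stone Bridges    | King  
The Red Mountain | Taylor
Silent Waters    | King  
River Crossing   | King  
Winter Gardens   | King  


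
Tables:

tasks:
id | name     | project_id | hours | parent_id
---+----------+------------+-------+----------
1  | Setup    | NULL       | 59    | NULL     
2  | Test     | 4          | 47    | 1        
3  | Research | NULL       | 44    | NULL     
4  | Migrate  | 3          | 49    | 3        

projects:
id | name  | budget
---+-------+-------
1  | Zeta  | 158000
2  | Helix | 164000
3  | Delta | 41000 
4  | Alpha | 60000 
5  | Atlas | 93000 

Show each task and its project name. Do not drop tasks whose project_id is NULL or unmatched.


LEFT JOIN keeps every row from tasks (the left table); where project_id has no match in projects, the project columns become NULL. Walk through each task:
  - task 1 (Setup): project_id=NULL, no match -> kept with NULL
  - task 2 (Test): project_id=4 -> matches Alpha
  - task 3 (Research): project_id=NULL, no match -> kept with NULL
  - task 4 (Migrate): project_id=3 -> matches Delta
All 4 rows appear; 2 have NULL project.

SQL:
SELECT a.name, b.name AS project
FROM tasks a
LEFT JOIN projects b ON a.project_id = b.id

Result:
name     | project
---------+--------
Setup    | NULL   
Test     | Alpha  
Research | NULL   
Migrate  | Delta  


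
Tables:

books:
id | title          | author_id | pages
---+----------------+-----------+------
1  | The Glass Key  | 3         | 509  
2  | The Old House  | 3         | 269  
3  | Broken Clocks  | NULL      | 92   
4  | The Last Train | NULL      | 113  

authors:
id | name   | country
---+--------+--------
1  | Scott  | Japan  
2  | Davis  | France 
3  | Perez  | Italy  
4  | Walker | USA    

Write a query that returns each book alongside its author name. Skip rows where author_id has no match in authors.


INNER JOIN keeps only books rows whose author_id matches an id in authors. Walk through each book:
  - book 1 (The Glass Key): author_id=3 -> matches Perez
  - book 2 (The Old House): author_id=3 -> matches Perez
  - book 3 (Broken Clocks): author_id=NULL, no match -> dropped
  - book 4 (The Last Train): author_id=NULL, no match -> dropped
So 2 of 4 rows are dropped.

SQL:
SELECT a.title, b.name AS author
FROM books a
INNER JOIN authors b ON a.author_id = b.id

Result:
title         | author
--------------+-------
The Glass Key | Perez 
The Old House | Perez 


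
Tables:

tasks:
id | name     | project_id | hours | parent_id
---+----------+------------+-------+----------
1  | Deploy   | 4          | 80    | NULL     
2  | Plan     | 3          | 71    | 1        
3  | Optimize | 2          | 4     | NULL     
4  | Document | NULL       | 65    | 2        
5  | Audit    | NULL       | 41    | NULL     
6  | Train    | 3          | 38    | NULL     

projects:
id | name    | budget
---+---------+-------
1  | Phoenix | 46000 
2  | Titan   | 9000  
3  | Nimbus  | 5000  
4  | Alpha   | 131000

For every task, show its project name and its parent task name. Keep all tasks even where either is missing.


Two LEFT JOINs from the same base table tasks: one to projects via project_id, one to tasks itself via parent_id. Both are LEFT so every task is preserved.
Match against projects:
  - task 1 (Deploy): project_id=4 -> matches Alpha
  - task 2 (Plan): project_id=3 -> matches Nimbus
  - task 3 (Optimize): project_id=2 -> matches Titan
  - task 4 (Document): project_id=NULL, no match -> kept with NULL
  - task 5 (Audit): project_id=NULL, no match -> kept with NULL
  - task 6 (Train): project_id=3 -> matches Nimbus
Match against tasks (self):
  - task 1 (Deploy): parent_id=NULL -> NULL
  - task 2 (Plan): parent_id=1 -> Deploy
  - task 3 (Optimize): parent_id=NULL -> NULL
  - task 4 (Document): parent_id=2 -> Plan
  - task 5 (Audit): parent_id=NULL -> NULL
  - task 6 (Train): parent_id=NULL -> NULL

SQL:
SELECT a.name, b.name AS project, c.name AS parent
FROM tasks a
LEFT JOIN projects b ON a.project_id = b.id
LEFT JOIN tasks c ON a.parent_id = c.id

Result:
name     | project | parent
---------+---------+-------
Deploy   | Alpha   | NULL  
Plan     | Nimbus  | Deploy
Optimize | Titan   | NULL  
Document | NULL    | Plan  
Audit    | NULL    | NULL  
Train    | Nimbus  | NULL  


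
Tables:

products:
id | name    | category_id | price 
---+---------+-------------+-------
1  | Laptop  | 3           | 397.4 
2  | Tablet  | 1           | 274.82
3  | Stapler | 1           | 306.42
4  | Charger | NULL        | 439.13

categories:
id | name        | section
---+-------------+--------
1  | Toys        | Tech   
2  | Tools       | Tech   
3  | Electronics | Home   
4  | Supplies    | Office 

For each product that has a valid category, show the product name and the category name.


INNER JOIN keeps only products rows whose category_id matches an id in categories. Walk through each product:
  - product 1 (Laptop): category_id=3 -> matches Electronics
  - product 2 (Tablet): category_id=1 -> matches Toys
  - product 3 (Stapler): category_id=1 -> matches Toys
  - product 4 (Charger): category_id=NULL, no match -> dropped
So 1 of 4 rows is dropped.

SQL:
SELECT a.name, b.name AS category
FROM products a
INNER JOIN categories b ON a.category_id = b.id

Result:
name    | category   
--------+------------
Laptop  | Electronics
Tablet  | Toys       
Stapler | Toys       


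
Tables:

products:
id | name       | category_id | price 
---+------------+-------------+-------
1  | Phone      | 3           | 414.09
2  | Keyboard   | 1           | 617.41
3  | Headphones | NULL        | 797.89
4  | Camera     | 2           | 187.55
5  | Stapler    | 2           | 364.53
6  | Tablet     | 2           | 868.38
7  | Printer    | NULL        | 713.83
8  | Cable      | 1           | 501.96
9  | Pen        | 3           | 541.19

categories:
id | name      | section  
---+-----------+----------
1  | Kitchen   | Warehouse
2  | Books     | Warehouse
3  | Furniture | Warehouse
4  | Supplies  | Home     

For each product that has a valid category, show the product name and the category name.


INNER JOIN keeps only products rows whose category_id matches an id in categories. Walk through each product:
  - product 1 (Phone): category_id=3 -> matches Furniture
  - product 2 (Keyboard): category_id=1 -> matches Kitchen
  - product 3 (Headphones): category_id=NULL, no match -> dropped
  - product 4 (Camera): category_id=2 -> matches Books
  - product 5 (Stapler): category_id=2 -> matches Books
  - product 6 (Tablet): category_id=2 -> matches Books
  - product 7 (Printer): category_id=NULL, no match -> dropped
  - product 8 (Cable): category_id=1 -> matches Kitchen
  - product 9 (Pen): category_id=3 -> matches Furniture
So 2 of 9 rows are dropped.

SQL:
SELECT a.name, b.name AS category
FROM products a
INNER JOIN categories b ON a.category_id = b.id

Result:
name     | category 
---------+----------
Phone    | Furniture
Keyboard | Kitchen  
Camera   | Books    
Stapler  | Books    
Tablet   | Books    
Cable    | Kitchen  
Pen      | Furniture


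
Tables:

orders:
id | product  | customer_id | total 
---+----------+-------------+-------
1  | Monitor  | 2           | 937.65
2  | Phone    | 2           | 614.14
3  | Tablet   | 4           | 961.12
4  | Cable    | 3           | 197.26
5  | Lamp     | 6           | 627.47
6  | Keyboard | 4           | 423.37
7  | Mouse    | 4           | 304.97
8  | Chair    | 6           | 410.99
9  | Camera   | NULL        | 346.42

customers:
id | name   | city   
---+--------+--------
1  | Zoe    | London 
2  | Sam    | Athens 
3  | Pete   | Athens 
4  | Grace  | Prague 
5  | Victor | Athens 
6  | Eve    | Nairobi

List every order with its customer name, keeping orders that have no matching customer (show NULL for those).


LEFT JOIN keeps every row from orders (the left table); where customer_id has no match in customers, the customer columns become NULL. Walk through each order:
  - order 1 (Monitor): customer_id=2 -> matches Sam
  - order 2 (Phone): customer_id=2 -> matches Sam
  - order 3 (Tablet): customer_id=4 -> matches Grace
  - order 4 (Cable): customer_id=3 -> matches Pete
  - order 5 (Lamp): customer_id=6 -> matches Eve
  - order 6 (Keyboard): customer_id=4 -> matches Grace
  - order 7 (Mouse): customer_id=4 -> matches Grace
  - order 8 (Chair): customer_id=6 -> matches Eve
  - order 9 (Camera): customer_id=NULL, no match -> kept with NULL
All 9 rows appear; 1 has NULL customer.

SQL:
SELECT a.product, b.name AS customer
FROM orders a
LEFT JOIN customers b ON a.customer_id = b.id

Result:
product  | customer
---------+---------
Monitor  | Sam     
Phone    | Sam     
Tablet   | Grace   
Cable    | Pete    
Lamp     | Eve     
Keyboard | Grace   
Mouse    | Grace   
Chair    | Eve     
Camera   | NULL    


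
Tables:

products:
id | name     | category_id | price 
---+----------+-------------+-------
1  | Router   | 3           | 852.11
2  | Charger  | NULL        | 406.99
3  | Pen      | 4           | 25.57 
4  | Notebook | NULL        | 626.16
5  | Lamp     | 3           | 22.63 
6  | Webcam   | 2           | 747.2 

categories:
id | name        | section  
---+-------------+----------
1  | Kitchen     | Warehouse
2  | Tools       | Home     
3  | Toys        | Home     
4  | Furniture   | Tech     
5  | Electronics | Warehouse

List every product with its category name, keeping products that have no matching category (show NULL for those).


LEFT JOIN keeps every row from products (the left table); where category_id has no match in categories, the category columns become NULL. Walk through each product:
  - product 1 (Router): category_id=3 -> matches Toys
  - product 2 (Charger): category_id=NULL, no match -> kept with NULL
  - product 3 (Pen): category_id=4 -> matches Furniture
  - product 4 (Notebook): category_id=NULL, no match -> kept with NULL
  - product 5 (Lamp): category_id=3 -> matches Toys
  - product 6 (Webcam): category_id=2 -> matches Tools
All 6 rows appear; 2 have NULL category.

SQL:
SELECT a.name, b.name AS category
FROM products a
LEFT JOIN categories b ON a.category_id = b.id

Result:
name     | category 
---------+----------
Router   | Toys     
Charger  | NULL     
Pen      | Furniture
Notebook | NULL     
Lamp     | Toys     
Webcam   | Tools    


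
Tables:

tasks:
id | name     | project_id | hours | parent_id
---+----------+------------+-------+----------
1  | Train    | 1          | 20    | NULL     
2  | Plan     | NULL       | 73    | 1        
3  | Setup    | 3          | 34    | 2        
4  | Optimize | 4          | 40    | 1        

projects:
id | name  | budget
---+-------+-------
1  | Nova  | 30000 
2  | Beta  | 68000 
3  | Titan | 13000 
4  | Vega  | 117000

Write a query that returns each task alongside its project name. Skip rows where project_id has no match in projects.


INNER JOIN keeps only tasks rows whose project_id matches an id in projects. Walk through each task:
  - task 1 (Train): project_id=1 -> matches Nova
  - task 2 (Plan): project_id=NULL, no match -> dropped
  - task 3 (Setup): project_id=3 -> matches Titan
  - task 4 (Optimize): project_id=4 -> matches Vega
So 1 of 4 rows is dropped.

SQL:
SELECT a.name, b.name AS project
FROM tasks a
INNER JOIN projects b ON a.project_id = b.id

Result:
name     | project
---------+--------
Train    | Nova   
Setup    | Titan  
Optimize | Vega   


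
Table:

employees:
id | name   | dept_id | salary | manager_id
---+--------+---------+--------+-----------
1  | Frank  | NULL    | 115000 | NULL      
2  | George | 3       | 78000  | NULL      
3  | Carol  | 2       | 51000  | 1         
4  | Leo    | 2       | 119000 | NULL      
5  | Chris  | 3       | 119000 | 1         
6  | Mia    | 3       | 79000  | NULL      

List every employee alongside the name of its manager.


This is a self-join: employees is joined to a second copy of itself, matching each row's manager_id to another row's id. Use LEFT JOIN so rows with manager_id=NULL are kept.
  - employee 1 (Frank): manager_id=NULL -> NULL
  - employee 2 (George): manager_id=NULL -> NULL
  - employee 3 (Carol): manager_id=1 -> Frank
  - employee 4 (Leo): manager_id=NULL -> NULL
  - employee 5 (Chris): manager_id=1 -> Frank
  - employee 6 (Mia): manager_id=NULL -> NULL

SQL:
SELECT a.name AS item, b.name AS manager
FROM employees a
LEFT JOIN employees b ON a.manager_id = b.id

Result:
item   | manager
-------+--------
Frank  | NULL   
George | NULL   
Carol  | Frank  
Leo    | NULL   
Chris  | Frank  
Mia    | NULL   


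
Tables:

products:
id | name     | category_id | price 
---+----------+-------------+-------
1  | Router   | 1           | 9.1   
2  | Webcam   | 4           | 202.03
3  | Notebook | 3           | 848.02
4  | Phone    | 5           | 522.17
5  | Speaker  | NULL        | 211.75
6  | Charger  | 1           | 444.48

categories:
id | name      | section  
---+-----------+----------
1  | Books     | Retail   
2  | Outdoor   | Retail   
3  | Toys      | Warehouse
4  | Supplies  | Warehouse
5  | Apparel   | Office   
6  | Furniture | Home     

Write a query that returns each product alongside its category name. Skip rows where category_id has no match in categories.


INNER JOIN keeps only products rows whose category_id matches an id in categories. Walk through each product:
  - product 1 (Router): category_id=1 -> matches Books
  - product 2 (Webcam): category_id=4 -> matches Supplies
  - product 3 (Notebook): category_id=3 -> matches Toys
  - product 4 (Phone): category_id=5 -> matches Apparel
  - product 5 (Speaker): category_id=NULL, no match -> dropped
  - product 6 (Charger): category_id=1 -> matches Books
So 1 of 6 rows is dropped.

SQL:
SELECT a.name, b.name AS category
FROM products a
INNER JOIN categories b ON a.category_id = b.id

Result:
name     | category
---------+---------
Router   | Books   
Webcam   | Supplies
Notebook | Toys    
Phone    | Apparel 
Charger  | Books   


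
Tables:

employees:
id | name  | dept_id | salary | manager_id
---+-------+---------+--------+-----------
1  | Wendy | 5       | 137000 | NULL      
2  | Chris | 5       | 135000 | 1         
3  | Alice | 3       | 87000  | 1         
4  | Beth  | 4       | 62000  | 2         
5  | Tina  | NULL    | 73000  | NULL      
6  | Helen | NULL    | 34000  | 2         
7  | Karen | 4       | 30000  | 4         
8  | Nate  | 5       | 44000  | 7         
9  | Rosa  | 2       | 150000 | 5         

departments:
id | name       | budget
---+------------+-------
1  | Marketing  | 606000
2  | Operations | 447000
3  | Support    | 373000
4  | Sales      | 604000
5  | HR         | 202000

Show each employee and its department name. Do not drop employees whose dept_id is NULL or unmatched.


LEFT JOIN keeps every row from employees (the left table); where dept_id has no match in departments, the department columns become NULL. Walk through each employee:
  - employee 1 (Wendy): dept_id=5 -> matches HR
  - employee 2 (Chris): dept_id=5 -> matches HR
  - employee 3 (Alice): dept_id=3 -> matches Support
  - employee 4 (Beth): dept_id=4 -> matches Sales
  - employee 5 (Tina): dept_id=NULL, no match -> kept with NULL
  - employee 6 (Helen): dept_id=NULL, no match -> kept with NULL
  - employee 7 (Karen): dept_id=4 -> matches Sales
  - employee 8 (Nate): dept_id=5 -> matches HR
  - employee 9 (Rosa): dept_id=2 -> matches Operations
All 9 rows appear; 2 have NULL department.

SQL:
SELECT a.name, b.name AS department
FROM employees a
LEFT JOIN departments b ON a.dept_id = b.id

Result:
name  | department
------+-----------
Wendy | HR        
Chris | HR        
Alice | Support   
Beth  | Sales     
Tina  | NULL      
Helen | NULL      
Karen | Sales     
Nate  | HR        
Rosa  | Operations


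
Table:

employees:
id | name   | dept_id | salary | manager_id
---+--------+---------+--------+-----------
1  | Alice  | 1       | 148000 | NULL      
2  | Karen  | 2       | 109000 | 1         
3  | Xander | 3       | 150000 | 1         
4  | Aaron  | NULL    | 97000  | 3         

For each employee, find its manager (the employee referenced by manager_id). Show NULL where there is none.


This is a self-join: employees is joined to a second copy of itself, matching each row's manager_id to another row's id. Use LEFT JOIN so rows with manager_id=NULL are kept.
  - employee 1 (Alice): manager_id=NULL -> NULL
  - employee 2 (Karen): manager_id=1 -> Alice
  - employee 3 (Xander): manager_id=1 -> Alice
  - employee 4 (Aaron): manager_id=3 -> Xander

SQL:
SELECT a.name AS item, b.name AS manager
FROM employees a
LEFT JOIN employees b ON a.manager_id = b.id

Result:
item   | manager
-------+--------
Alice  | NULL   
Karen  | Alice  
Xander | Alice  
Aaron  | Xander 


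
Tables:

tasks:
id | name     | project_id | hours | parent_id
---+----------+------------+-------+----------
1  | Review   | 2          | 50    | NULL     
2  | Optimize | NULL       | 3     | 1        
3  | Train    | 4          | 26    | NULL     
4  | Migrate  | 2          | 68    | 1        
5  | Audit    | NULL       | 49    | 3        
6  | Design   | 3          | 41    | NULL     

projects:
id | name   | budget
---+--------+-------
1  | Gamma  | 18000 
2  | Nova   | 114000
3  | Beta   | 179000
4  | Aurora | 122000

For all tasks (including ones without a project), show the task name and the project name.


LEFT JOIN keeps every row from tasks (the left table); where project_id has no match in projects, the project columns become NULL. Walk through each task:
  - task 1 (Review): project_id=2 -> matches Nova
  - task 2 (Optimize): project_id=NULL, no match -> kept with NULL
  - task 3 (Train): project_id=4 -> matches Aurora
  - task 4 (Migrate): project_id=2 -> matches Nova
  - task 5 (Audit): project_id=NULL, no match -> kept with NULL
  - task 6 (Design): project_id=3 -> matches Beta
All 6 rows appear; 2 have NULL project.

SQL:
SELECT a.name, b.name AS project
FROM tasks a
LEFT JOIN projects b ON a.project_id = b.id

Result:
name     | project
---------+--------
Review   | Nova   
Optimize | NULL   
Train    | Aurora 
Migrate  | Nova   
Audit    | NULL   
Design   | Beta   


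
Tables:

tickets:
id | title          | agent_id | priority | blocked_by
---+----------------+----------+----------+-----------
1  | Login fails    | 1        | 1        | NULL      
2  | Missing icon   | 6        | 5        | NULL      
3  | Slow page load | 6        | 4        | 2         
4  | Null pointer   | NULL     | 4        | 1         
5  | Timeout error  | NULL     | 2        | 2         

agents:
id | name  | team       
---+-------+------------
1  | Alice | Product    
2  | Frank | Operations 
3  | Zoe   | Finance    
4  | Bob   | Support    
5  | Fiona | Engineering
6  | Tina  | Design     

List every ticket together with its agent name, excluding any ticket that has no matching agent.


INNER JOIN keeps only tickets rows whose agent_id matches an id in agents. Walk through each ticket:
  - ticket 1 (Login fails): agent_id=1 -> matches Alice
  - ticket 2 (Missing icon): agent_id=6 -> matches Tina
  - ticket 3 (Slow page load): agent_id=6 -> matches Tina
  - ticket 4 (Null pointer): agent_id=NULL, no match -> dropped
  - ticket 5 (Timeout error): agent_id=NULL, no match -> dropped
So 2 of 5 rows are dropped.

SQL:
SELECT a.title, b.name AS agent
FROM tickets a
INNER JOIN agents b ON a.agent_id = b.id

Result:
title          | agent
---------------+------
Login fails    | Alice
Missing icon   | Tina 
Slow page load | Tina 


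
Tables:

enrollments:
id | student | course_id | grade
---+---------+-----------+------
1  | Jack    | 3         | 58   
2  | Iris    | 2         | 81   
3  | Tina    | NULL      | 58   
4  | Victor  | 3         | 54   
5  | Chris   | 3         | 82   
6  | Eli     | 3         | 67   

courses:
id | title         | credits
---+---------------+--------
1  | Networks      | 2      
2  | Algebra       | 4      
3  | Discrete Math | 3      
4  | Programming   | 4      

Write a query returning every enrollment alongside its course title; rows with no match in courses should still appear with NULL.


LEFT JOIN keeps every row from enrollments (the left table); where course_id has no match in courses, the course columns become NULL. Walk through each enrollment:
  - enrollment 1 (Jack): course_id=3 -> matches Discrete Math
  - enrollment 2 (Iris): course_id=2 -> matches Algebra
  - enrollment 3 (Tina): course_id=NULL, no match -> kept with NULL
  - enrollment 4 (Victor): course_id=3 -> matches Discrete Math
  - enrollment 5 (Chris): course_id=3 -> matches Discrete Math
  - enrollment 6 (Eli): course_id=3 -> matches Discrete Math
All 6 rows appear; 1 has NULL course.

SQL:
SELECT a.student, b.title AS course
FROM enrollments a
LEFT JOIN courses b ON a.course_id = b.id

Result:
student | course       
--------+--------------
Jack    | Discrete Math
Iris    | Algebra      
Tina    | NULL         
Victor  | Discrete Math
Chris   | Discrete Math
Eli     | Discrete Math


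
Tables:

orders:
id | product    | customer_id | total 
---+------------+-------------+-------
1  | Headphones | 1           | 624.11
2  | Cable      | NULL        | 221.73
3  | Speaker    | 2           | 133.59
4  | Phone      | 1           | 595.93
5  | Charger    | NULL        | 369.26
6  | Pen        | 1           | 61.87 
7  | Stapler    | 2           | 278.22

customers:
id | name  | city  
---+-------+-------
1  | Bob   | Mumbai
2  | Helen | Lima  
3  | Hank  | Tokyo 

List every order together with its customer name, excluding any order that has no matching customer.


INNER JOIN keeps only orders rows whose customer_id matches an id in customers. Walk through each order:
  - order 1 (Headphones): customer_id=1 -> matches Bob
  - order 2 (Cable): customer_id=NULL, no match -> dropped
  - order 3 (Speaker): customer_id=2 -> matches Helen
  - order 4 (Phone): customer_id=1 -> matches Bob
  - order 5 (Charger): customer_id=NULL, no match -> dropped
  - order 6 (Pen): customer_id=1 -> matches Bob
  - order 7 (Stapler): customer_id=2 -> matches Helen
So 2 of 7 rows are dropped.

SQL:
SELECT a.product, b.name AS customer
FROM orders a
INNER JOIN customers b ON a.customer_id = b.id

Result:
product    | customer
-----------+---------
Headphones | Bob     
Speaker    | Helen   
Phone      | Bob     
Pen        | Bob     
Stapler    | Helen   


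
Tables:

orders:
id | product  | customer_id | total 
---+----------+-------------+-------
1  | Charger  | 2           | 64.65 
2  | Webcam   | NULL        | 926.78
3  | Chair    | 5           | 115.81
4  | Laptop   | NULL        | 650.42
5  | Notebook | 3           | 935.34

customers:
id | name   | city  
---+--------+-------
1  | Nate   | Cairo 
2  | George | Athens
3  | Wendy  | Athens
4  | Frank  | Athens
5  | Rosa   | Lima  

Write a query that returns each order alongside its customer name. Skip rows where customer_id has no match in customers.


INNER JOIN keeps only orders rows whose customer_id matches an id in customers. Walk through each order:
  - order 1 (Charger): customer_id=2 -> matches George
  - order 2 (Webcam): customer_id=NULL, no match -> dropped
  - order 3 (Chair): customer_id=5 -> matches Rosa
  - order 4 (Laptop): customer_id=NULL, no match -> dropped
  - order 5 (Notebook): customer_id=3 -> matches Wendy
So 2 of 5 rows are dropped.

SQL:
SELECT a.product, b.name AS customer
FROM orders a
INNER JOIN customers b ON a.customer_id = b.id

Result:
product  | customer
---------+---------
Charger  | George  
Chair    | Rosa    
Notebook | Wendy   


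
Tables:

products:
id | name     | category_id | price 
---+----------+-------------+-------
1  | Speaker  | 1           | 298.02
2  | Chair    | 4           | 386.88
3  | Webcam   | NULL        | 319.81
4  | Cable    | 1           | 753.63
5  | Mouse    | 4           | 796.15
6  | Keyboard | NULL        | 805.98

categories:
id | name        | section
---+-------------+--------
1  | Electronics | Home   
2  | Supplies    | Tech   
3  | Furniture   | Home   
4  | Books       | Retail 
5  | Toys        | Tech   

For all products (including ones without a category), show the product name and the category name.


LEFT JOIN keeps every row from products (the left table); where category_id has no match in categories, the category columns become NULL. Walk through each product:
  - product 1 (Speaker): category_id=1 -> matches Electronics
  - product 2 (Chair): category_id=4 -> matches Books
  - product 3 (Webcam): category_id=NULL, no match -> kept with NULL
  - product 4 (Cable): category_id=1 -> matches Electronics
  - product 5 (Mouse): category_id=4 -> matches Books
  - product 6 (Keyboard): category_id=NULL, no match -> kept with NULL
All 6 rows appear; 2 have NULL category.

SQL:
SELECT a.name, b.name AS category
FROM products a
LEFT JOIN categories b ON a.category_id = b.id

Result:
name     | category   
---------+------------
Speaker  | Electronics
Chair    | Books      
Webcam   | NULL       
Cable    | Electronics
Mouse    | Books      
Keyboard | NULL       


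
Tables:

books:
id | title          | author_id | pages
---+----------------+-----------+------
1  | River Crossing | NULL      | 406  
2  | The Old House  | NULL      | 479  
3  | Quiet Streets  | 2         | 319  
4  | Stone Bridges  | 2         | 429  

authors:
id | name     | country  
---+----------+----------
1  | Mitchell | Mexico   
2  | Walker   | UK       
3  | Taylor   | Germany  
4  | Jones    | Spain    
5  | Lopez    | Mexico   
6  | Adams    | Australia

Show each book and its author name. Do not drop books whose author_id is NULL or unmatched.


LEFT JOIN keeps every row from books (the left table); where author_id has no match in authors, the author columns become NULL. Walk through each book:
  - book 1 (River Crossing): author_id=NULL, no match -> kept with NULL
  - book 2 (The Old House): author_id=NULL, no match -> kept with NULL
  - book 3 (Quiet Streets): author_id=2 -> matches Walker
  - book 4 (Stone Bridges): author_id=2 -> matches Walker
All 4 rows appear; 2 have NULL author.

SQL:
SELECT a.title, b.name AS author
FROM books a
LEFT JOIN authors b ON a.author_id = b.id

Result:
title          | author
---------------+-------
River Crossing | NULL  
The Old House  | NULL  
Quiet Streets  | Walker
Stone Bridges  | Walker
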